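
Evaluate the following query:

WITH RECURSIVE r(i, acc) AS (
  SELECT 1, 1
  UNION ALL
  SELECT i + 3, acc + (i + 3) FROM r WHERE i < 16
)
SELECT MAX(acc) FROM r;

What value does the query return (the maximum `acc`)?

51

Base: i=1, acc=1.
Iteration 1: 1 < 16 holds -> i = 1 + 3 = 4, acc = 1 + 4 = 5.
Iteration 2: 4 < 16 holds -> i = 4 + 3 = 7, acc = 5 + 7 = 12.
Iteration 3: 7 < 16 holds -> i = 7 + 3 = 10, acc = 12 + 10 = 22.
Iteration 4: 10 < 16 holds -> i = 10 + 3 = 13, acc = 22 + 13 = 35.
Iteration 5: 13 < 16 holds -> i = 13 + 3 = 16, acc = 35 + 16 = 51.
Iteration 6: 16 < 16 fails; recursion stops.
acc values: 1, 5, 12, 22, 35, 51; the maximum is 51.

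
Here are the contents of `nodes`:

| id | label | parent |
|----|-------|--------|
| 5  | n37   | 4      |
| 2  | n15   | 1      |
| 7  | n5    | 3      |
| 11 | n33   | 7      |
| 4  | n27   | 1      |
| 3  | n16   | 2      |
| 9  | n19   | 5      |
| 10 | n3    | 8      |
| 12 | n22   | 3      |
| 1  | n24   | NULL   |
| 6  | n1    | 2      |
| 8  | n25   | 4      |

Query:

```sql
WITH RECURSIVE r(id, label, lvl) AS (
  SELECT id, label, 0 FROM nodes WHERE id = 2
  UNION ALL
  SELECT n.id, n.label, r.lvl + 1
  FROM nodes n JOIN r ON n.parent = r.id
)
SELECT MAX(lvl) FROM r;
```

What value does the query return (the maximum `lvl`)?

3

Base: id=2 (n15) at lvl 0.
Iteration 1: rows with parent in {2} -> n16 (id 3, lvl 1), n1 (id 6, lvl 1).
Iteration 2: rows with parent in {3,6} -> n5 (id 7, lvl 2), n22 (id 12, lvl 2).
Iteration 3: rows with parent in {7,12} -> n33 (id 11, lvl 3).
Iteration 4: no rows with parent in {11}; recursion stops.
lvl values: 0, 1, 1, 2, 2, 3; the maximum is 3.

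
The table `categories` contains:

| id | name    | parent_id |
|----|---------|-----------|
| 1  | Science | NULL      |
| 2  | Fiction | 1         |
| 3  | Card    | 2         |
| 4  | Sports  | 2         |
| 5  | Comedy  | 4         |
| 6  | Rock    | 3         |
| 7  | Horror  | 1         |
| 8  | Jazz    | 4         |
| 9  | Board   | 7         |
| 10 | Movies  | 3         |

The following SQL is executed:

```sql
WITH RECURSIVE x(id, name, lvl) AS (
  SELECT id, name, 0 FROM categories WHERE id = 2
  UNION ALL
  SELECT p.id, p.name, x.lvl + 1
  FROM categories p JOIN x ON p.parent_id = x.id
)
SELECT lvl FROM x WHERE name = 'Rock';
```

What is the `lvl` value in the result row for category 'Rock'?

2

Base: id=2 (Fiction) at lvl 0.
Iteration 1: rows with parent_id in {2} -> Card (id 3, lvl 1), Sports (id 4, lvl 1).
Iteration 2: rows with parent_id in {3,4} -> Comedy (id 5, lvl 2), Rock (id 6, lvl 2), Jazz (id 8, lvl 2), Movies (id 10, lvl 2).
Iteration 3: no rows with parent_id in {5,6,8,10}; recursion stops.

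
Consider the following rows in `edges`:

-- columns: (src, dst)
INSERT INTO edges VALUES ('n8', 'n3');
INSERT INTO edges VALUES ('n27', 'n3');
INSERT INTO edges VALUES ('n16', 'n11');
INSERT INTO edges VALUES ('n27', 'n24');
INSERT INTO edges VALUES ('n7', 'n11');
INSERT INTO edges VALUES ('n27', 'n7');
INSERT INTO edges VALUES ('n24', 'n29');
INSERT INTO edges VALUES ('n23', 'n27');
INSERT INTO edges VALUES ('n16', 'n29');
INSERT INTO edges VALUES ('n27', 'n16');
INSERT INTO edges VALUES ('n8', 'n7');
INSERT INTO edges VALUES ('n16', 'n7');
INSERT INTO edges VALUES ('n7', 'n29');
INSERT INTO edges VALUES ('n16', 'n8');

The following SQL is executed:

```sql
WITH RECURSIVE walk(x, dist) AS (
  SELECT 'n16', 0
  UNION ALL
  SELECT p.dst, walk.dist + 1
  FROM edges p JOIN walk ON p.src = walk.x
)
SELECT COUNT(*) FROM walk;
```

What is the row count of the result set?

11

Base: (n16, dist=0).
Iteration 1: edges from {n16} -> (n11, dist=1), (n29, dist=1), (n7, dist=1), (n8, dist=1).
Iteration 2: edges from {n11,n29,n7,n8} -> (n11, dist=2), (n29, dist=2), (n3, dist=2), (n7, dist=2).
Iteration 3: edges from {n11,n29,n3,n7} -> (n11, dist=3), (n29, dist=3).
Iteration 4: no outgoing edges from {n11,n29}; recursion stops.
Total rows emitted: 11.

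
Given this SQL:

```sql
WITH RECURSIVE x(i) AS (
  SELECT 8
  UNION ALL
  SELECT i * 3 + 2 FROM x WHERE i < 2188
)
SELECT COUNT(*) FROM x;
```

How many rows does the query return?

7

Base: i=8.
Iteration 1: 8 < 2188 holds -> i = 8 * 3 + 2 = 26.
Iteration 2: 26 < 2188 holds -> i = 26 * 3 + 2 = 80.
Iteration 3: 80 < 2188 holds -> i = 80 * 3 + 2 = 242.
Iteration 4: 242 < 2188 holds -> i = 242 * 3 + 2 = 728.
Iteration 5: 728 < 2188 holds -> i = 728 * 3 + 2 = 2186.
Iteration 6: 2186 < 2188 holds -> i = 2186 * 3 + 2 = 6560.
Iteration 7: 6560 < 2188 fails; recursion stops.
Total rows emitted: 7.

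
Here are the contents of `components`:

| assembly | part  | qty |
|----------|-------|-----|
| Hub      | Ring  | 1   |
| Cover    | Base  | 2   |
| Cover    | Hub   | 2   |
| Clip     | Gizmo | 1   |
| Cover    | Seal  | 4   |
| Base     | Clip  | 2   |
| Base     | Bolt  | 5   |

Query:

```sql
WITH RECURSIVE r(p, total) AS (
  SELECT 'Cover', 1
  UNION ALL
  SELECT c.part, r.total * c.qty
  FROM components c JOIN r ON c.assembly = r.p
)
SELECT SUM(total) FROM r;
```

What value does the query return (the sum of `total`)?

Base: (Cover, total=1).
Iteration 1: components of {Cover} -> Base = 1*2 = 2, Hub = 1*2 = 2, Seal = 1*4 = 4.
Iteration 2: components of {Base,Hub,Seal} -> Bolt = 2*5 = 10, Clip = 2*2 = 4, Ring = 2*1 = 2.
Iteration 3: components of {Bolt,Clip,Ring} -> Gizmo = 4*1 = 4.
Iteration 4: no further components; recursion stops.
SUM(total) = 1 + 2 + 2 + 4 + 4 + 10 + 2 + 4 = 29.

29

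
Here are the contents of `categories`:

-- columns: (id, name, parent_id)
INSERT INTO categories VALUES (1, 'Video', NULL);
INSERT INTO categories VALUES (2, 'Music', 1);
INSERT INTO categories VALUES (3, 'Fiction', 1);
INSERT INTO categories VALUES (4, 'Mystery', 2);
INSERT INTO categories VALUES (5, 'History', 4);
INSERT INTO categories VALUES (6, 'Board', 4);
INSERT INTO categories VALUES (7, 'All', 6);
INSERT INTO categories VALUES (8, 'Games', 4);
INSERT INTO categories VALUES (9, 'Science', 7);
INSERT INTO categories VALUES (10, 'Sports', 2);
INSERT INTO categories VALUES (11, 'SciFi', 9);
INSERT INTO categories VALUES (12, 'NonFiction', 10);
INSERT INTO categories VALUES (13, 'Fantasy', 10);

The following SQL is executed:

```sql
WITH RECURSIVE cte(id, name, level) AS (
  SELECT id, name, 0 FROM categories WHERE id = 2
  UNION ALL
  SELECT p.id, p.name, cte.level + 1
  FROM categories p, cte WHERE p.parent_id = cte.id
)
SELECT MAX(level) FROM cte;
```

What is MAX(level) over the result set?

Base: id=2 (Music) at level 0.
Iteration 1: rows with parent_id in {2} -> Mystery (id 4, level 1), Sports (id 10, level 1).
Iteration 2: rows with parent_id in {4,10} -> History (id 5, level 2), Board (id 6, level 2), Games (id 8, level 2), NonFiction (id 12, level 2), Fantasy (id 13, level 2).
Iteration 3: rows with parent_id in {5,6,8,12,13} -> All (id 7, level 3).
Iteration 4: rows with parent_id in {7} -> Science (id 9, level 4).
Iteration 5: rows with parent_id in {9} -> SciFi (id 11, level 5).
Iteration 6: no rows with parent_id in {11}; recursion stops.
level values: 0, 1, 1, 2, 2, 2, 2, 2, 3, 4, 5; the maximum is 5.

5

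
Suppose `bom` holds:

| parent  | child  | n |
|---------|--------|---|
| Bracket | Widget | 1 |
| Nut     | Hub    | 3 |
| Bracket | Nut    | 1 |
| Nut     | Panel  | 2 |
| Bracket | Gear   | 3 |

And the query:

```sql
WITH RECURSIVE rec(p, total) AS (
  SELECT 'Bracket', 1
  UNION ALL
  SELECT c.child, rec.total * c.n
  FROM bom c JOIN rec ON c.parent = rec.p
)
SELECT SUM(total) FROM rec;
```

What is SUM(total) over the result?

Base: (Bracket, total=1).
Iteration 1: components of {Bracket} -> Gear = 1*3 = 3, Nut = 1*1 = 1, Widget = 1*1 = 1.
Iteration 2: components of {Gear,Nut,Widget} -> Hub = 1*3 = 3, Panel = 1*2 = 2.
Iteration 3: no further components; recursion stops.
SUM(total) = 1 + 3 + 1 + 1 + 3 + 2 = 11.

11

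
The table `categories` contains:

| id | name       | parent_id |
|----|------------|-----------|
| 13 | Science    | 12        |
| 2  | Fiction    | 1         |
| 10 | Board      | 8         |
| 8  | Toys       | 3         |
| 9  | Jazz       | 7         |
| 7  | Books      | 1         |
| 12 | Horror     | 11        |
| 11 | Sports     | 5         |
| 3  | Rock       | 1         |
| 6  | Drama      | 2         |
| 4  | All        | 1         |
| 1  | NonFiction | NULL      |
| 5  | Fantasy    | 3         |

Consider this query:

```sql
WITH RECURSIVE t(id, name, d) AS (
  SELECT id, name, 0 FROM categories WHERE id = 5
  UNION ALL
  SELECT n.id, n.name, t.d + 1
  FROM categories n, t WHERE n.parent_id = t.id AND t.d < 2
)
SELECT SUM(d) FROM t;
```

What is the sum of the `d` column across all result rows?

3

Base: id=5 (Fantasy) at d 0.
Iteration 1: rows with parent_id in {5} -> Sports (id 11, d 1).
Iteration 2: rows with parent_id in {11} -> Horror (id 12, d 2).
Iteration 3: d < 2 fails for all current rows; recursion stops.
SUM(d) = 0 + 1 + 2 = 3.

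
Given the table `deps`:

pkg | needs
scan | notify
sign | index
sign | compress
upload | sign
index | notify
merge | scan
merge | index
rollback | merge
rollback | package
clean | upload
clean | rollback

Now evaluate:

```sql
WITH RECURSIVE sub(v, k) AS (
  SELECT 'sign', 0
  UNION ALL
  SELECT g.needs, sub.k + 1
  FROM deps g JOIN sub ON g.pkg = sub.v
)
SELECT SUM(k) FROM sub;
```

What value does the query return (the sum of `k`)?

Base: (sign, k=0).
Iteration 1: edges from {sign} -> (compress, k=1), (index, k=1).
Iteration 2: edges from {compress,index} -> (notify, k=2).
Iteration 3: no outgoing edges from {notify}; recursion stops.
SUM(k) = 0 + 1 + 1 + 2 = 4.

4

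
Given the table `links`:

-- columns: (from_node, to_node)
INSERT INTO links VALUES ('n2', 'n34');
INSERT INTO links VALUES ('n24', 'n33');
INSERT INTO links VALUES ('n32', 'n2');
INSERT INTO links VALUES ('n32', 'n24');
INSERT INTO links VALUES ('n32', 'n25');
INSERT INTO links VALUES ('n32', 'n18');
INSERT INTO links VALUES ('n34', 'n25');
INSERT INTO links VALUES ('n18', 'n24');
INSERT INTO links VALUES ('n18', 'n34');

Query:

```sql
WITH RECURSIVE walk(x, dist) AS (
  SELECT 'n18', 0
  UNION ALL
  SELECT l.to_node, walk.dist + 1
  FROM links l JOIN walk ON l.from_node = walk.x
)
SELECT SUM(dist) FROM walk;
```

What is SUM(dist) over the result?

6

Base: (n18, dist=0).
Iteration 1: edges from {n18} -> (n24, dist=1), (n34, dist=1).
Iteration 2: edges from {n24,n34} -> (n25, dist=2), (n33, dist=2).
Iteration 3: no outgoing edges from {n25,n33}; recursion stops.
SUM(dist) = 0 + 1 + 1 + 2 + 2 = 6.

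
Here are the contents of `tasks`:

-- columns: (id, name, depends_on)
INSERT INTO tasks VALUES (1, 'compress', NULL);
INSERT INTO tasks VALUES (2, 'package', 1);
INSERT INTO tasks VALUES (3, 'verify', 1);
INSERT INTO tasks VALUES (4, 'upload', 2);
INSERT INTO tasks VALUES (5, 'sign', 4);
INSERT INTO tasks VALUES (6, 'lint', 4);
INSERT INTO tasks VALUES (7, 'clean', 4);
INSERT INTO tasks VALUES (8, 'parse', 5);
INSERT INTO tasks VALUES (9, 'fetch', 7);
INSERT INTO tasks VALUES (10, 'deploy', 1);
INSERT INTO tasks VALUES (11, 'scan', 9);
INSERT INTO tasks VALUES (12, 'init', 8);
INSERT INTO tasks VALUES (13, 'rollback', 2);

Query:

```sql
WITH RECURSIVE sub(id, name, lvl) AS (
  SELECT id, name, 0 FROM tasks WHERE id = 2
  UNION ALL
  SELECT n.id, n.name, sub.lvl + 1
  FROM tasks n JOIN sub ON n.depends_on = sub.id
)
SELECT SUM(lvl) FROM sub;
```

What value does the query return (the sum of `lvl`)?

22

Base: id=2 (package) at lvl 0.
Iteration 1: rows with depends_on in {2} -> upload (id 4, lvl 1), rollback (id 13, lvl 1).
Iteration 2: rows with depends_on in {4,13} -> sign (id 5, lvl 2), lint (id 6, lvl 2), clean (id 7, lvl 2).
Iteration 3: rows with depends_on in {5,6,7} -> parse (id 8, lvl 3), fetch (id 9, lvl 3).
Iteration 4: rows with depends_on in {8,9} -> scan (id 11, lvl 4), init (id 12, lvl 4).
Iteration 5: no rows with depends_on in {11,12}; recursion stops.
SUM(lvl) = 0 + 1 + 1 + 2 + 2 + 2 + 3 + 3 + 4 + 4 = 22.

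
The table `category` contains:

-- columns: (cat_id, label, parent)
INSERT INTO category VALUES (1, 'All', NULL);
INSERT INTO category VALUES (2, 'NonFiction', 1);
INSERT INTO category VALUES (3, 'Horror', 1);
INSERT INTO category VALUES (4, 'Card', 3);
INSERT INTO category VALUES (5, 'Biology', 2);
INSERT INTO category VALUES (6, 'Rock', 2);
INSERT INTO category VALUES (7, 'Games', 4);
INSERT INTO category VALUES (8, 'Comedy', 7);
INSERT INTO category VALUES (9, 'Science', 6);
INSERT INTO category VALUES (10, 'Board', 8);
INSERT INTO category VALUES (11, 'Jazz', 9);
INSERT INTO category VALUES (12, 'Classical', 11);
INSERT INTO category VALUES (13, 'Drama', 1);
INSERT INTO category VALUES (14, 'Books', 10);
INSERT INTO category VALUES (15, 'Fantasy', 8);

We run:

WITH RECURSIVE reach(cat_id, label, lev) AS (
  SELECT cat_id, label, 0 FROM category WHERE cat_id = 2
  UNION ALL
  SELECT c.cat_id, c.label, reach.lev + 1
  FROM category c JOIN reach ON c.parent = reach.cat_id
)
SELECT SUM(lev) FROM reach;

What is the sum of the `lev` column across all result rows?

Base: cat_id=2 (NonFiction) at lev 0.
Iteration 1: rows with parent in {2} -> Biology (id 5, lev 1), Rock (id 6, lev 1).
Iteration 2: rows with parent in {5,6} -> Science (id 9, lev 2).
Iteration 3: rows with parent in {9} -> Jazz (id 11, lev 3).
Iteration 4: rows with parent in {11} -> Classical (id 12, lev 4).
Iteration 5: no rows with parent in {12}; recursion stops.
SUM(lev) = 0 + 1 + 1 + 2 + 3 + 4 = 11.

11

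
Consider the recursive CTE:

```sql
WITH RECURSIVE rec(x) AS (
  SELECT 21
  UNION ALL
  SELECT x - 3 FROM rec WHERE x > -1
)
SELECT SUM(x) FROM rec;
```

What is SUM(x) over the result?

81

Base: x=21.
Iteration 1: 21 > -1 holds -> x = 21 - 3 = 18.
Iteration 2: 18 > -1 holds -> x = 18 - 3 = 15.
Iteration 3: 15 > -1 holds -> x = 15 - 3 = 12.
Iteration 4: 12 > -1 holds -> x = 12 - 3 = 9.
Iteration 5: 9 > -1 holds -> x = 9 - 3 = 6.
Iteration 6: 6 > -1 holds -> x = 6 - 3 = 3.
Iteration 7: 3 > -1 holds -> x = 3 - 3 = 0.
Iteration 8: 0 > -1 holds -> x = 0 - 3 = -3.
Iteration 9: -3 > -1 fails; recursion stops.
SUM(x) = 21 + 18 + 15 + 12 + 9 + 6 + 3 + 0 + -3 = 81.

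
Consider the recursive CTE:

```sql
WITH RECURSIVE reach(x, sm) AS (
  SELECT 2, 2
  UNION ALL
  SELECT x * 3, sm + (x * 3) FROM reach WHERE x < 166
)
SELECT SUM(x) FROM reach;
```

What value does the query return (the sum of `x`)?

728

Base: x=2, sm=2.
Iteration 1: 2 < 166 holds -> x = 2 * 3 = 6, sm = 2 + 6 = 8.
Iteration 2: 6 < 166 holds -> x = 6 * 3 = 18, sm = 8 + 18 = 26.
Iteration 3: 18 < 166 holds -> x = 18 * 3 = 54, sm = 26 + 54 = 80.
Iteration 4: 54 < 166 holds -> x = 54 * 3 = 162, sm = 80 + 162 = 242.
Iteration 5: 162 < 166 holds -> x = 162 * 3 = 486, sm = 242 + 486 = 728.
Iteration 6: 486 < 166 fails; recursion stops.
SUM(x) = 2 + 6 + 18 + 54 + 162 + 486 = 728.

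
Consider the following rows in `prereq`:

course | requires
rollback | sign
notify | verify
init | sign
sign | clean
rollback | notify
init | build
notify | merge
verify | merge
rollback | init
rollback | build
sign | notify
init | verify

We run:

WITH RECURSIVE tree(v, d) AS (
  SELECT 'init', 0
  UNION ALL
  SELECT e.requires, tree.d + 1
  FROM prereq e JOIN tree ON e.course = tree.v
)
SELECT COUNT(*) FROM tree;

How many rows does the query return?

10

Base: (init, d=0).
Iteration 1: edges from {init} -> (build, d=1), (sign, d=1), (verify, d=1).
Iteration 2: edges from {build,sign,verify} -> (clean, d=2), (merge, d=2), (notify, d=2).
Iteration 3: edges from {clean,merge,notify} -> (merge, d=3), (verify, d=3).
Iteration 4: edges from {merge,verify} -> (merge, d=4).
Iteration 5: no outgoing edges from {merge}; recursion stops.
Total rows emitted: 10.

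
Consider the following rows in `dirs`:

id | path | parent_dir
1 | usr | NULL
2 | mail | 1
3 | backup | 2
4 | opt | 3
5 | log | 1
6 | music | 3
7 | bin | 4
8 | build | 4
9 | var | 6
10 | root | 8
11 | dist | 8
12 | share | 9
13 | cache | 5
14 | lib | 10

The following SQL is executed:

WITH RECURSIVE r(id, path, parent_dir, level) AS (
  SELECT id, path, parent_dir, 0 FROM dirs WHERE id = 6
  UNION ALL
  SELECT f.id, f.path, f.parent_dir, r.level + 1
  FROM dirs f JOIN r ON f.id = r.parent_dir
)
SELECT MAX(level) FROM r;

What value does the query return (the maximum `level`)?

Base: id=6 (music), parent_dir=3, level 0.
Iteration 1: join on id=3 -> backup (id 3, parent_dir=2, level 1).
Iteration 2: join on id=2 -> mail (id 2, parent_dir=1, level 2).
Iteration 3: join on id=1 -> usr (id 1, parent_dir=NULL, level 3).
Iteration 4: parent_dir is NULL; no match; recursion stops.
level values: 0, 1, 2, 3; the maximum is 3.

3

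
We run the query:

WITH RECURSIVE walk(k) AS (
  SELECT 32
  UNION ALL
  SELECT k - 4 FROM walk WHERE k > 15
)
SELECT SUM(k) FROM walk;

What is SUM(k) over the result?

Base: k=32.
Iteration 1: 32 > 15 holds -> k = 32 - 4 = 28.
Iteration 2: 28 > 15 holds -> k = 28 - 4 = 24.
Iteration 3: 24 > 15 holds -> k = 24 - 4 = 20.
Iteration 4: 20 > 15 holds -> k = 20 - 4 = 16.
Iteration 5: 16 > 15 holds -> k = 16 - 4 = 12.
Iteration 6: 12 > 15 fails; recursion stops.
SUM(k) = 32 + 28 + 24 + 20 + 16 + 12 = 132.

132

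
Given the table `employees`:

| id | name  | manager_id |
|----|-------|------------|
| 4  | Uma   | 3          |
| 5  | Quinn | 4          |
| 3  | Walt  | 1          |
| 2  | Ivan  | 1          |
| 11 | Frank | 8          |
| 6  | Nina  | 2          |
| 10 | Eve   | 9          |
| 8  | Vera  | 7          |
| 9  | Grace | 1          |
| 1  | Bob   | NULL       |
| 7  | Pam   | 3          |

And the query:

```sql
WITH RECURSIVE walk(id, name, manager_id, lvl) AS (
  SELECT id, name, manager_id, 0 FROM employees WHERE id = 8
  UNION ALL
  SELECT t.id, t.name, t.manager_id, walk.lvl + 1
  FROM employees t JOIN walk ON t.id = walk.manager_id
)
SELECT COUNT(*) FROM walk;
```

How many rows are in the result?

4

Base: id=8 (Vera), manager_id=7, lvl 0.
Iteration 1: join on id=7 -> Pam (id 7, manager_id=3, lvl 1).
Iteration 2: join on id=3 -> Walt (id 3, manager_id=1, lvl 2).
Iteration 3: join on id=1 -> Bob (id 1, manager_id=NULL, lvl 3).
Iteration 4: manager_id is NULL; no match; recursion stops.
Total rows emitted: 4.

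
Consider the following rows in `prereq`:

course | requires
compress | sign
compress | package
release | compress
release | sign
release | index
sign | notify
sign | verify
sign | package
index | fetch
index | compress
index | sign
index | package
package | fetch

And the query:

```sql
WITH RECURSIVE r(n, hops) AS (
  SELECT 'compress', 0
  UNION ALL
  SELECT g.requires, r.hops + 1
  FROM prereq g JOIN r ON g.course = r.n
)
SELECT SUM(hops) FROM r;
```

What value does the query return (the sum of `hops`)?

13

Base: (compress, hops=0).
Iteration 1: edges from {compress} -> (package, hops=1), (sign, hops=1).
Iteration 2: edges from {package,sign} -> (fetch, hops=2), (notify, hops=2), (package, hops=2), (verify, hops=2).
Iteration 3: edges from {fetch,notify,package,verify} -> (fetch, hops=3).
Iteration 4: no outgoing edges from {fetch}; recursion stops.
SUM(hops) = 0 + 1 + 1 + 2 + 2 + 2 + 2 + 3 = 13.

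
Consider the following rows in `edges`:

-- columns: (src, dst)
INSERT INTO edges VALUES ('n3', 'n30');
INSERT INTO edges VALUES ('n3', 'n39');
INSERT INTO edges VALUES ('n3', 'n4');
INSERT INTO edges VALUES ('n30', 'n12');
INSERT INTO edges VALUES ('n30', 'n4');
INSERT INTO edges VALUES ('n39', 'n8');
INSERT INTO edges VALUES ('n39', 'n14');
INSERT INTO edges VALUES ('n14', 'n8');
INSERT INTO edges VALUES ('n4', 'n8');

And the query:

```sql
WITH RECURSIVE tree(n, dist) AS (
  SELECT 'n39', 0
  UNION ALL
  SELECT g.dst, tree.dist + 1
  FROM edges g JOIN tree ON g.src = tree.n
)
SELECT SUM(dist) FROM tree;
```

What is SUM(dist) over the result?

4

Base: (n39, dist=0).
Iteration 1: edges from {n39} -> (n14, dist=1), (n8, dist=1).
Iteration 2: edges from {n14,n8} -> (n8, dist=2).
Iteration 3: no outgoing edges from {n8}; recursion stops.
SUM(dist) = 0 + 1 + 1 + 2 = 4.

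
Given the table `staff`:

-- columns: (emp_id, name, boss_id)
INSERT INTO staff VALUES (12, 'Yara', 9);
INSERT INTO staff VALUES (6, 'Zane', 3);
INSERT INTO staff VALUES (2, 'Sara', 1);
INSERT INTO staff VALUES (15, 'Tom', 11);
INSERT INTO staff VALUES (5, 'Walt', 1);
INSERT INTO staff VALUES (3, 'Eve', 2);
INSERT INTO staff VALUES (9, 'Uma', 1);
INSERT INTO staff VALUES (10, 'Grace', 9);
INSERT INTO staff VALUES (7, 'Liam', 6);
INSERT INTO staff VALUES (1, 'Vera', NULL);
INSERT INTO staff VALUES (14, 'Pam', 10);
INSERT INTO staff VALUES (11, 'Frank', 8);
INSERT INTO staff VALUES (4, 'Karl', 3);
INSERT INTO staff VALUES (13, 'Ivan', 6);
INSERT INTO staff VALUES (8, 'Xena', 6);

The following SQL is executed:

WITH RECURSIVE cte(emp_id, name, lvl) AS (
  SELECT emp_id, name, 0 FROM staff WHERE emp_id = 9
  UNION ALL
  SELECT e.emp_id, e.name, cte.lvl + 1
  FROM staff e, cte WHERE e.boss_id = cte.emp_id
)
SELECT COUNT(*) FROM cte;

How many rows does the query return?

Base: emp_id=9 (Uma) at lvl 0.
Iteration 1: rows with boss_id in {9} -> Grace (id 10, lvl 1), Yara (id 12, lvl 1).
Iteration 2: rows with boss_id in {10,12} -> Pam (id 14, lvl 2).
Iteration 3: no rows with boss_id in {14}; recursion stops.
Total rows emitted: 4.

4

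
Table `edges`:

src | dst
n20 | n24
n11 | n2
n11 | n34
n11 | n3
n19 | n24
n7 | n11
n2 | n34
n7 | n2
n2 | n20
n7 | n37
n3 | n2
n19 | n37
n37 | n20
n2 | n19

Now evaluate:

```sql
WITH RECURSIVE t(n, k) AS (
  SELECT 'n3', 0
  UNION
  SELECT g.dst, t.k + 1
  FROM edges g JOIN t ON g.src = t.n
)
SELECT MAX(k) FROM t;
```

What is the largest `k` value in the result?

5

Base: (n3, k=0).
Iteration 1: edges from {n3} -> (n2, k=1).
Iteration 2: edges from {n2} -> (n19, k=2), (n20, k=2), (n34, k=2).
Iteration 3: edges from {n19,n20,n34} -> (n24, k=3), (n37, k=3). [UNION drops 1 duplicate row(s)]
Iteration 4: edges from {n24,n37} -> (n20, k=4).
Iteration 5: edges from {n20} -> (n24, k=5).
Iteration 6: no outgoing edges from {n24}; recursion stops.
k values: 0, 1, 2, 2, 2, 3, 3, 4, 5; the maximum is 5.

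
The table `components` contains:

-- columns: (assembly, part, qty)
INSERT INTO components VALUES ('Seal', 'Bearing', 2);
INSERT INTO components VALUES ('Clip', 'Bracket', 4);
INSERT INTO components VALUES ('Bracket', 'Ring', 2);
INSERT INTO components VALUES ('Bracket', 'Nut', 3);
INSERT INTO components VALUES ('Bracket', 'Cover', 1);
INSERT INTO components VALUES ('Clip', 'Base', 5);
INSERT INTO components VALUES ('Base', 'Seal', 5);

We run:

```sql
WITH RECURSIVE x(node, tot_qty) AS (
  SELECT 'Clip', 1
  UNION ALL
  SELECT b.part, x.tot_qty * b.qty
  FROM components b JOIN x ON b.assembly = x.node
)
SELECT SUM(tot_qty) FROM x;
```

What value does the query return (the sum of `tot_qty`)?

109

Base: (Clip, tot_qty=1).
Iteration 1: components of {Clip} -> Base = 1*5 = 5, Bracket = 1*4 = 4.
Iteration 2: components of {Base,Bracket} -> Cover = 4*1 = 4, Nut = 4*3 = 12, Ring = 4*2 = 8, Seal = 5*5 = 25.
Iteration 3: components of {Cover,Nut,Ring,Seal} -> Bearing = 25*2 = 50.
Iteration 4: no further components; recursion stops.
SUM(tot_qty) = 1 + 5 + 4 + 25 + 12 + 4 + 8 + 50 = 109.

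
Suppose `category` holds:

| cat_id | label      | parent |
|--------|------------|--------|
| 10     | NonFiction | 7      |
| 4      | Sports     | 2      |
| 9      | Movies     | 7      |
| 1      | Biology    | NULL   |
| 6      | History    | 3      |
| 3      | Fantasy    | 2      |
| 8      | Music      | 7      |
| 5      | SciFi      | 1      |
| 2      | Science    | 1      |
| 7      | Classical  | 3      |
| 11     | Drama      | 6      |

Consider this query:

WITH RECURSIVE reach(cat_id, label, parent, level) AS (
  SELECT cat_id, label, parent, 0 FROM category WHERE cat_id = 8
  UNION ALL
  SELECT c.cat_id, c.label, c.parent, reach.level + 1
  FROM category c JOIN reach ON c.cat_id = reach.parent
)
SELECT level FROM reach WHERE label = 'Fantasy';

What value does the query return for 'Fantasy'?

Base: cat_id=8 (Music), parent=7, level 0.
Iteration 1: join on cat_id=7 -> Classical (id 7, parent=3, level 1).
Iteration 2: join on cat_id=3 -> Fantasy (id 3, parent=2, level 2).
Iteration 3: join on cat_id=2 -> Science (id 2, parent=1, level 3).
Iteration 4: join on cat_id=1 -> Biology (id 1, parent=NULL, level 4).
Iteration 5: parent is NULL; no match; recursion stops.

2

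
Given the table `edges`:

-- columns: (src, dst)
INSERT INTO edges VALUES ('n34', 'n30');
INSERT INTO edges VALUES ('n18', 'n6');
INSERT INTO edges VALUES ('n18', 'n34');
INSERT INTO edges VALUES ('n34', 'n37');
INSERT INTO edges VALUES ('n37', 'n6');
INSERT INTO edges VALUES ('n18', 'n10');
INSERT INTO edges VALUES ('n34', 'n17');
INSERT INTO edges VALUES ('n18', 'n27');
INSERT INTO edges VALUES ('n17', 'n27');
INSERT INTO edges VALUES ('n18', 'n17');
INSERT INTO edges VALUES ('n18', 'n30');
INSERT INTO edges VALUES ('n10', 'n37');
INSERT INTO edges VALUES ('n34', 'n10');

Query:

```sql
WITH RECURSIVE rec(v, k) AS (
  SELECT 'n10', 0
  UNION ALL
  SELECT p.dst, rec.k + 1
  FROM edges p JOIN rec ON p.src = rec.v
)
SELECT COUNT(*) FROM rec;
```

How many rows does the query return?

3

Base: (n10, k=0).
Iteration 1: edges from {n10} -> (n37, k=1).
Iteration 2: edges from {n37} -> (n6, k=2).
Iteration 3: no outgoing edges from {n6}; recursion stops.
Total rows emitted: 3.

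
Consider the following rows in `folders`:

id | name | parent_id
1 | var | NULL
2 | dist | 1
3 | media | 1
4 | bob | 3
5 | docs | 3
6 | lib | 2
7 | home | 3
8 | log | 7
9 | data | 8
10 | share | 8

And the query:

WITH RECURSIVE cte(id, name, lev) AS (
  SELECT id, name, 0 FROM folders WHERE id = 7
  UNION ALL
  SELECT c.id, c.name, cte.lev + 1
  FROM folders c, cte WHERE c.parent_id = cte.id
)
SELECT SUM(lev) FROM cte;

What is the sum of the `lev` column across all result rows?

Base: id=7 (home) at lev 0.
Iteration 1: rows with parent_id in {7} -> log (id 8, lev 1).
Iteration 2: rows with parent_id in {8} -> data (id 9, lev 2), share (id 10, lev 2).
Iteration 3: no rows with parent_id in {9,10}; recursion stops.
SUM(lev) = 0 + 1 + 2 + 2 = 5.

5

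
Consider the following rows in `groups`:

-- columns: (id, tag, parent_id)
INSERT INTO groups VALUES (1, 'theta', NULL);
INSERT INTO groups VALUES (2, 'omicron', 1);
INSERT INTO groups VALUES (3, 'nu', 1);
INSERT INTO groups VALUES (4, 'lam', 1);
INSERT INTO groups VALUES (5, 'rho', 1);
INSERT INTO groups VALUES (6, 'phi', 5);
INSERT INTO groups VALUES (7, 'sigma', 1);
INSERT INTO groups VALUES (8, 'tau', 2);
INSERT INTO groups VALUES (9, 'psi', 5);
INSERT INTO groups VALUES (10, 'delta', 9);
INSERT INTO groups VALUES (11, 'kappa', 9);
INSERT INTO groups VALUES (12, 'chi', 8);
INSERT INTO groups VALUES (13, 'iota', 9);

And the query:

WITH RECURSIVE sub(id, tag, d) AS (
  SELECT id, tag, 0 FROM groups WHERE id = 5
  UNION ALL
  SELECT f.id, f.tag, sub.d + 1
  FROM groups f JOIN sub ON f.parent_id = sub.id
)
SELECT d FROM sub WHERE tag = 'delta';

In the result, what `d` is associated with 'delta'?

2

Base: id=5 (rho) at d 0.
Iteration 1: rows with parent_id in {5} -> phi (id 6, d 1), psi (id 9, d 1).
Iteration 2: rows with parent_id in {6,9} -> delta (id 10, d 2), kappa (id 11, d 2), iota (id 13, d 2).
Iteration 3: no rows with parent_id in {10,11,13}; recursion stops.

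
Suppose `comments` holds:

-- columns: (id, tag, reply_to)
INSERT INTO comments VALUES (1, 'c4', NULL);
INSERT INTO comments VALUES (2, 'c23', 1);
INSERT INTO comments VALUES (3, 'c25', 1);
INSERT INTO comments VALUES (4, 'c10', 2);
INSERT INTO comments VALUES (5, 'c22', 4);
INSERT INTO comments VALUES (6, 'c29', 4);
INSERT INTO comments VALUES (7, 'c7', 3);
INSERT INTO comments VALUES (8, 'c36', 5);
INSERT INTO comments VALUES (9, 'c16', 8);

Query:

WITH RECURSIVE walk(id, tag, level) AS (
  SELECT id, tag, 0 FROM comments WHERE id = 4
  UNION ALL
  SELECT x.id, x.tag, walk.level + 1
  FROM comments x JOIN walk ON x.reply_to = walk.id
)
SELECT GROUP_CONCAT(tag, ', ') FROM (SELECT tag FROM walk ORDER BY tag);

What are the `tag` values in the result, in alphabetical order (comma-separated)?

Base: id=4 (c10) at level 0.
Iteration 1: rows with reply_to in {4} -> c22 (id 5, level 1), c29 (id 6, level 1).
Iteration 2: rows with reply_to in {5,6} -> c36 (id 8, level 2).
Iteration 3: rows with reply_to in {8} -> c16 (id 9, level 3).
Iteration 4: no rows with reply_to in {9}; recursion stops.

c10, c16, c22, c29, c36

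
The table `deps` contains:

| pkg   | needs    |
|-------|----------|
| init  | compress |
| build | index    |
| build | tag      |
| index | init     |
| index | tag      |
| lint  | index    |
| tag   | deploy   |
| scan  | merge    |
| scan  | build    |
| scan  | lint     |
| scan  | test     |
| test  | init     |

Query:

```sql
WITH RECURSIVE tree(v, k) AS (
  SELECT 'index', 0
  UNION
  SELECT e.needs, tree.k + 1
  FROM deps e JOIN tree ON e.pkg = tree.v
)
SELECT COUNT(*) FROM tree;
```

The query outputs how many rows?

Base: (index, k=0).
Iteration 1: edges from {index} -> (init, k=1), (tag, k=1).
Iteration 2: edges from {init,tag} -> (compress, k=2), (deploy, k=2).
Iteration 3: no outgoing edges from {compress,deploy}; recursion stops.
Total rows emitted: 5.

5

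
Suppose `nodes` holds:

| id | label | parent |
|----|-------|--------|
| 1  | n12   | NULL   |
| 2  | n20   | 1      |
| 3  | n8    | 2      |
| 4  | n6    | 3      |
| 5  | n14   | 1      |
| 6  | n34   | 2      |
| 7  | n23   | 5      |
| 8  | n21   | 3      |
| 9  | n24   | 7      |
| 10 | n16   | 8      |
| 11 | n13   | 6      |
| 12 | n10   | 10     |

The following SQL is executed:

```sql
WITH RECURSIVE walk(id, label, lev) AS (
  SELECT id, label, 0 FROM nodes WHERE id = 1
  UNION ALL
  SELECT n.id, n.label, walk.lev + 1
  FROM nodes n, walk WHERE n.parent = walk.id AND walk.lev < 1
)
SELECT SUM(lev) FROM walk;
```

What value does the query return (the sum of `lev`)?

Base: id=1 (n12) at lev 0.
Iteration 1: rows with parent in {1} -> n20 (id 2, lev 1), n14 (id 5, lev 1).
Iteration 2: lev < 1 fails for all current rows; recursion stops.
SUM(lev) = 0 + 1 + 1 = 2.

2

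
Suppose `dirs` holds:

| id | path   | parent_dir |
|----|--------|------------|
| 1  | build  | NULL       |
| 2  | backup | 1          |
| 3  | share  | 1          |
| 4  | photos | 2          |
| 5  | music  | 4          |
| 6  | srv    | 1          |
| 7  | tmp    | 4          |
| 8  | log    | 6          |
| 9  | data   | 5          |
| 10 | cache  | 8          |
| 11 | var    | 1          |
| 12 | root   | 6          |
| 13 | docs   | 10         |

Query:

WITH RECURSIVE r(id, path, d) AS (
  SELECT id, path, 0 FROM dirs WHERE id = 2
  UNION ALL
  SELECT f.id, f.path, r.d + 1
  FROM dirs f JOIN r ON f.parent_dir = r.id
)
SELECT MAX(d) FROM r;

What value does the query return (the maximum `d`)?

3

Base: id=2 (backup) at d 0.
Iteration 1: rows with parent_dir in {2} -> photos (id 4, d 1).
Iteration 2: rows with parent_dir in {4} -> music (id 5, d 2), tmp (id 7, d 2).
Iteration 3: rows with parent_dir in {5,7} -> data (id 9, d 3).
Iteration 4: no rows with parent_dir in {9}; recursion stops.
d values: 0, 1, 2, 2, 3; the maximum is 3.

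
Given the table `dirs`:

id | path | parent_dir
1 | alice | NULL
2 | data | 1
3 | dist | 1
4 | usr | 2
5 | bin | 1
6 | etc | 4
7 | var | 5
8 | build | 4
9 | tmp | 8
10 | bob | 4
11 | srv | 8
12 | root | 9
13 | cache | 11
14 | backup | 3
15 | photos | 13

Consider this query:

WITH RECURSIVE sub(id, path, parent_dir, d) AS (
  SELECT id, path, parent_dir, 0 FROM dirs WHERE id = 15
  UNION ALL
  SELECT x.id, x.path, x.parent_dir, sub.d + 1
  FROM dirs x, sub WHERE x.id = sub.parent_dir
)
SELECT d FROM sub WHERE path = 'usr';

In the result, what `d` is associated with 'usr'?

4

Base: id=15 (photos), parent_dir=13, d 0.
Iteration 1: join on id=13 -> cache (id 13, parent_dir=11, d 1).
Iteration 2: join on id=11 -> srv (id 11, parent_dir=8, d 2).
Iteration 3: join on id=8 -> build (id 8, parent_dir=4, d 3).
Iteration 4: join on id=4 -> usr (id 4, parent_dir=2, d 4).
Iteration 5: join on id=2 -> data (id 2, parent_dir=1, d 5).
Iteration 6: join on id=1 -> alice (id 1, parent_dir=NULL, d 6).
Iteration 7: parent_dir is NULL; no match; recursion stops.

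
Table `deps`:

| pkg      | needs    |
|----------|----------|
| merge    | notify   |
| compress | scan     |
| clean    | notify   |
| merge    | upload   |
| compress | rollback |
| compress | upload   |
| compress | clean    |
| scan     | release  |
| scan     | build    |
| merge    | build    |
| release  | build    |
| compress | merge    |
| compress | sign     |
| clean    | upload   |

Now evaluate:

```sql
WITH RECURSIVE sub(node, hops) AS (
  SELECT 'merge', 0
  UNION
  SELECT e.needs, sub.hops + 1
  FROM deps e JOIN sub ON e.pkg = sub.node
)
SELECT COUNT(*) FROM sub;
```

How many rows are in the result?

Base: (merge, hops=0).
Iteration 1: edges from {merge} -> (build, hops=1), (notify, hops=1), (upload, hops=1).
Iteration 2: no outgoing edges from {build,notify,upload}; recursion stops.
Total rows emitted: 4.

4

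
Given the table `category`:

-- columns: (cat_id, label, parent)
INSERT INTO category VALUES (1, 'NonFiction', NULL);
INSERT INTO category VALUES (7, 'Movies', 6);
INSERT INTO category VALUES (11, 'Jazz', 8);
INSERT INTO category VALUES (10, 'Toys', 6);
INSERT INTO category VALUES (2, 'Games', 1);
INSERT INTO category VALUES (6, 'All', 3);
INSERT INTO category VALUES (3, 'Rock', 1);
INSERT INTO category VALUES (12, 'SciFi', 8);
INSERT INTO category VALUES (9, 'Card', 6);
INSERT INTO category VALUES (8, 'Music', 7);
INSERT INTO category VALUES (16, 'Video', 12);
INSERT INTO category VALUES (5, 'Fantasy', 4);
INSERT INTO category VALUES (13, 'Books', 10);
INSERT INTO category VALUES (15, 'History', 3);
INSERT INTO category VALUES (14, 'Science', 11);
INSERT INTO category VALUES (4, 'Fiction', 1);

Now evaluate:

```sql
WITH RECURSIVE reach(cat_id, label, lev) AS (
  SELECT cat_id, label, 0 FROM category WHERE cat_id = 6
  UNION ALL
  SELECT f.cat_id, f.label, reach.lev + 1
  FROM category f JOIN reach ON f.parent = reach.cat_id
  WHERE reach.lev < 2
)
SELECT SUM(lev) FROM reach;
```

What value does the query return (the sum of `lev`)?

7

Base: cat_id=6 (All) at lev 0.
Iteration 1: rows with parent in {6} -> Movies (id 7, lev 1), Card (id 9, lev 1), Toys (id 10, lev 1).
Iteration 2: rows with parent in {7,9,10} -> Music (id 8, lev 2), Books (id 13, lev 2).
Iteration 3: lev < 2 fails for all current rows; recursion stops.
SUM(lev) = 0 + 1 + 1 + 1 + 2 + 2 = 7.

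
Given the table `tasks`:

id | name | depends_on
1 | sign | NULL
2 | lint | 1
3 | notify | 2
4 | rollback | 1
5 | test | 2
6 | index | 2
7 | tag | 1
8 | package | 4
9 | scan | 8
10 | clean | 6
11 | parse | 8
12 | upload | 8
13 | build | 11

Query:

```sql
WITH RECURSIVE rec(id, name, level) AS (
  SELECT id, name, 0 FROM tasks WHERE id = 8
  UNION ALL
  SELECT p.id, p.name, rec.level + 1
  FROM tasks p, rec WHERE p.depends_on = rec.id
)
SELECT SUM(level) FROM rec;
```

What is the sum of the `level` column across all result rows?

5

Base: id=8 (package) at level 0.
Iteration 1: rows with depends_on in {8} -> scan (id 9, level 1), parse (id 11, level 1), upload (id 12, level 1).
Iteration 2: rows with depends_on in {9,11,12} -> build (id 13, level 2).
Iteration 3: no rows with depends_on in {13}; recursion stops.
SUM(level) = 0 + 1 + 1 + 1 + 2 = 5.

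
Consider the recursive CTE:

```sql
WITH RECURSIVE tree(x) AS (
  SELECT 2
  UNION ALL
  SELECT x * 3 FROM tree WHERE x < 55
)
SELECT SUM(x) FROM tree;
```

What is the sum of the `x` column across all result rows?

Base: x=2.
Iteration 1: 2 < 55 holds -> x = 2 * 3 = 6.
Iteration 2: 6 < 55 holds -> x = 6 * 3 = 18.
Iteration 3: 18 < 55 holds -> x = 18 * 3 = 54.
Iteration 4: 54 < 55 holds -> x = 54 * 3 = 162.
Iteration 5: 162 < 55 fails; recursion stops.
SUM(x) = 2 + 6 + 18 + 54 + 162 = 242.

242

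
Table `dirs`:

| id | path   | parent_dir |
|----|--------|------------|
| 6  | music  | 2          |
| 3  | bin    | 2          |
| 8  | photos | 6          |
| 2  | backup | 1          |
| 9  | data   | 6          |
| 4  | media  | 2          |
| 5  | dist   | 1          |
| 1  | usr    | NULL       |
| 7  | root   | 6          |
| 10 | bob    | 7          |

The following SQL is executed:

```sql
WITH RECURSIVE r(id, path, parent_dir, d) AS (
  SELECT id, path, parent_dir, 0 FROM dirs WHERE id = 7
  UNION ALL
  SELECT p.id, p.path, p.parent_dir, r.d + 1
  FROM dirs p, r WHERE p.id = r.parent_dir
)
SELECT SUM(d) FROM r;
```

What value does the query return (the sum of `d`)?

6

Base: id=7 (root), parent_dir=6, d 0.
Iteration 1: join on id=6 -> music (id 6, parent_dir=2, d 1).
Iteration 2: join on id=2 -> backup (id 2, parent_dir=1, d 2).
Iteration 3: join on id=1 -> usr (id 1, parent_dir=NULL, d 3).
Iteration 4: parent_dir is NULL; no match; recursion stops.
SUM(d) = 0 + 1 + 2 + 3 = 6.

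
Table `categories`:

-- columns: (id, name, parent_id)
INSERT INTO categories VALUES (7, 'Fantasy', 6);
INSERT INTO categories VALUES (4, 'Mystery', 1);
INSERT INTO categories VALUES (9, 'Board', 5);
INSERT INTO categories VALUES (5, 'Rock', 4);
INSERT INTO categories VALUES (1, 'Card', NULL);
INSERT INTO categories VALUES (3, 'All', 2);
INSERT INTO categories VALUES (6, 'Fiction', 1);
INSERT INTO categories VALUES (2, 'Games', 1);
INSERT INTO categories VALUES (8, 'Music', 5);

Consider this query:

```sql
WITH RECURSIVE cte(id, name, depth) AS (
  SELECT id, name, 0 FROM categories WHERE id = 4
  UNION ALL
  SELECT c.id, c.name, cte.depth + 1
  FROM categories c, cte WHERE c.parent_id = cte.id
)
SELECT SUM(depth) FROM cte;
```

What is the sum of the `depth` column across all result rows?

5

Base: id=4 (Mystery) at depth 0.
Iteration 1: rows with parent_id in {4} -> Rock (id 5, depth 1).
Iteration 2: rows with parent_id in {5} -> Music (id 8, depth 2), Board (id 9, depth 2).
Iteration 3: no rows with parent_id in {8,9}; recursion stops.
SUM(depth) = 0 + 1 + 2 + 2 = 5.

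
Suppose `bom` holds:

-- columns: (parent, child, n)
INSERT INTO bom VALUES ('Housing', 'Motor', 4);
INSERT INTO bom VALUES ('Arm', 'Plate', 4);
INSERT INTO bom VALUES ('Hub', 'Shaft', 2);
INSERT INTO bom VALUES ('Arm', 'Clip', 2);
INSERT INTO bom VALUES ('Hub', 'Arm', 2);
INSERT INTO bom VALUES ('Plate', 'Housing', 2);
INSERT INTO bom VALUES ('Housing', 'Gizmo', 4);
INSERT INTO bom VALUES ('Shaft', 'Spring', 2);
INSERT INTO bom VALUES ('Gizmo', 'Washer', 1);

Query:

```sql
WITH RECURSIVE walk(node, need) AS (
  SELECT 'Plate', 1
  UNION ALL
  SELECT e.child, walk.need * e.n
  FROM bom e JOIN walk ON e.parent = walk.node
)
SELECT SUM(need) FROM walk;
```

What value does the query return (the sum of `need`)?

27

Base: (Plate, need=1).
Iteration 1: components of {Plate} -> Housing = 1*2 = 2.
Iteration 2: components of {Housing} -> Gizmo = 2*4 = 8, Motor = 2*4 = 8.
Iteration 3: components of {Gizmo,Motor} -> Washer = 8*1 = 8.
Iteration 4: no further components; recursion stops.
SUM(need) = 1 + 2 + 8 + 8 + 8 = 27.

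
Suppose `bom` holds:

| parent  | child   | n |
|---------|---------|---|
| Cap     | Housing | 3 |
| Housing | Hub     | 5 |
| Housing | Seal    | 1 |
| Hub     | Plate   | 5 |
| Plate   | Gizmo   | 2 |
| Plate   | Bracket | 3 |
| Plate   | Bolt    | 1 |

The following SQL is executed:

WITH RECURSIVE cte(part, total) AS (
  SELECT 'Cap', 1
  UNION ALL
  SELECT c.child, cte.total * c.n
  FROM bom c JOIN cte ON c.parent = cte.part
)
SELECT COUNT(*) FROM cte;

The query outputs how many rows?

8

Base: (Cap, total=1).
Iteration 1: components of {Cap} -> Housing = 1*3 = 3.
Iteration 2: components of {Housing} -> Hub = 3*5 = 15, Seal = 3*1 = 3.
Iteration 3: components of {Hub,Seal} -> Plate = 15*5 = 75.
Iteration 4: components of {Plate} -> Bolt = 75*1 = 75, Bracket = 75*3 = 225, Gizmo = 75*2 = 150.
Iteration 5: no further components; recursion stops.
Total rows emitted: 8.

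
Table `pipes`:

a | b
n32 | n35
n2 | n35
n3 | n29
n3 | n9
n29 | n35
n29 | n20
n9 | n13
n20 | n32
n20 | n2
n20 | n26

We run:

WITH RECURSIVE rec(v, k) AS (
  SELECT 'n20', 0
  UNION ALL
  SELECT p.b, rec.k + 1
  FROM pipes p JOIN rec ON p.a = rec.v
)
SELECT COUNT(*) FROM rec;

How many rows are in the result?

6

Base: (n20, k=0).
Iteration 1: edges from {n20} -> (n2, k=1), (n26, k=1), (n32, k=1).
Iteration 2: edges from {n2,n26,n32} -> (n35, k=2) x2. [UNION ALL keeps all 2 new rows, including repeats]
Iteration 3: no outgoing edges from {n35}; recursion stops.
Total rows emitted: 6.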